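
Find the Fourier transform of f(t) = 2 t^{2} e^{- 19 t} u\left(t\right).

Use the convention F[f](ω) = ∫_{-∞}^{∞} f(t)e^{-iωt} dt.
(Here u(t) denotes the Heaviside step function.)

F(ω) = \frac{4}{\left(i \omega + 19\right)^{3}}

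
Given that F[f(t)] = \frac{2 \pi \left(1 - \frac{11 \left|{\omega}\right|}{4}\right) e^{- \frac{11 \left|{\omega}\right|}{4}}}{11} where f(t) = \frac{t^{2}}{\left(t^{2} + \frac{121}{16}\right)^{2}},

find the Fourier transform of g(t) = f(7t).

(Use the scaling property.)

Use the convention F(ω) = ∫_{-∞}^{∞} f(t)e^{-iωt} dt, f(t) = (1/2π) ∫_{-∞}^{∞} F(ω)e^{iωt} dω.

F[g](ω) = \frac{\pi \left(28 - 11 \left|{\omega}\right|\right) e^{- \frac{11 \left|{\omega}\right|}{28}}}{1078}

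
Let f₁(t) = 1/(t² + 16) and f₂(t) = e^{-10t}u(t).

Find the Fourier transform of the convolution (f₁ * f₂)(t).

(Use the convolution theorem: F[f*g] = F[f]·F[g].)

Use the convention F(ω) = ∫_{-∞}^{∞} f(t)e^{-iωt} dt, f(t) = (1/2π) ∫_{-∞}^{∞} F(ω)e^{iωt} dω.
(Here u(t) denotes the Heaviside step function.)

F[f₁*f₂](ω) = \frac{\pi e^{- 4 \left|{\omega}\right|}}{4 \left(i \omega + 10\right)}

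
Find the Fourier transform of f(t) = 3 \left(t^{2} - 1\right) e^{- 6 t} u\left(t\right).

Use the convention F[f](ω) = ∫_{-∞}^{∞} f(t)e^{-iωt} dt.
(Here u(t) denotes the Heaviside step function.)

F(ω) = \frac{3 \left(2 i \omega - \left(i \omega + 6\right)^{3} + 12\right)}{\left(i \omega + 6\right)^{4}}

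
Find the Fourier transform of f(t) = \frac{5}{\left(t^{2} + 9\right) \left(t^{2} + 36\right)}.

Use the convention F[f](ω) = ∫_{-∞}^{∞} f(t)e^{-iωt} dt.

F(ω) = \frac{5 \pi \left(2 e^{3 \left|{\omega}\right|} - 1\right) e^{- 6 \left|{\omega}\right|}}{162}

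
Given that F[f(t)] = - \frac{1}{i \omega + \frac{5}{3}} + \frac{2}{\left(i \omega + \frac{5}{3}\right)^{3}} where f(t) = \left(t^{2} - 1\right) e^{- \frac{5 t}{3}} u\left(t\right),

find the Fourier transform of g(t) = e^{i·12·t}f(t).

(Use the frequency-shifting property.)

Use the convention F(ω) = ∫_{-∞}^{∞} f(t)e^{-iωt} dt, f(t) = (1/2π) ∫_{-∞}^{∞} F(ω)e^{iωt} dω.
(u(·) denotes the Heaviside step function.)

F[g](ω) = \frac{3 \left(54 i \left(\omega - 12\right) - \left(3 i \left(\omega - 12\right) + 5\right)^{3} + 90\right)}{\left(3 i \left(\omega - 12\right) + 5\right)^{4}}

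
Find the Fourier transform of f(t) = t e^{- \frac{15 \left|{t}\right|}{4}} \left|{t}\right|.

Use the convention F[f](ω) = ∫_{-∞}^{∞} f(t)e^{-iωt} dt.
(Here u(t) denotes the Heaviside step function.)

F(ω) = \frac{1024 i \omega \left(16 \omega^{2} - 675\right)}{\left(16 \omega^{2} + 225\right)^{3}}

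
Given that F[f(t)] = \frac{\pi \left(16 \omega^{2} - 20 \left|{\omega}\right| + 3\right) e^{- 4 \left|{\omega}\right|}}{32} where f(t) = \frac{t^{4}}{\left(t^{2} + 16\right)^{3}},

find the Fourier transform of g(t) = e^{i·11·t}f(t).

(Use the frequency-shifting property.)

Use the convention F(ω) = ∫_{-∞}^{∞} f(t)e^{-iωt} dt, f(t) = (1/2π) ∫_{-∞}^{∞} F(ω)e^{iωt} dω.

F[g](ω) = \frac{\pi \left(16 \left(\omega - 11\right)^{2} - 20 \left|{\omega - 11}\right| + 3\right) e^{- 4 \left|{\omega - 11}\right|}}{32}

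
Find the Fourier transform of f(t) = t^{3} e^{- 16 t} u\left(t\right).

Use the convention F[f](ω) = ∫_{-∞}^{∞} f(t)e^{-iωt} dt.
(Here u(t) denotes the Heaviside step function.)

F(ω) = \frac{6}{\left(i \omega + 16\right)^{4}}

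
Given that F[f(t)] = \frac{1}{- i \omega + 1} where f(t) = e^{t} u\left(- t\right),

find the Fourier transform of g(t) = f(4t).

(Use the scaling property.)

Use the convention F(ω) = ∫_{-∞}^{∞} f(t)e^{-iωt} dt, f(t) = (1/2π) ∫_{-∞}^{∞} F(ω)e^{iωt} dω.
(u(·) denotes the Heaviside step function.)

F[g](ω) = \frac{i}{\omega + 4 i}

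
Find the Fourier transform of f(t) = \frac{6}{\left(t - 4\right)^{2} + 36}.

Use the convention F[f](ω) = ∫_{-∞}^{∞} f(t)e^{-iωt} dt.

F(ω) = \pi e^{- 4 i \omega - 6 \left|{\omega}\right|}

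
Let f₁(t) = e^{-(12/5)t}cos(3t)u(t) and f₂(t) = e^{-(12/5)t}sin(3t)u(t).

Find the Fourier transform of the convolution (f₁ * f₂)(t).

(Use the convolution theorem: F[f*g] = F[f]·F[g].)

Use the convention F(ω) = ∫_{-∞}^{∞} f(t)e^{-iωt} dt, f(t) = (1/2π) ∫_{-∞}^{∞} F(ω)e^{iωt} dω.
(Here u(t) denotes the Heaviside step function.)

F[f₁*f₂](ω) = \frac{375 \left(5 i \omega + 12\right)}{\left(\left(5 i \omega + 12\right)^{2} + 225\right)^{2}}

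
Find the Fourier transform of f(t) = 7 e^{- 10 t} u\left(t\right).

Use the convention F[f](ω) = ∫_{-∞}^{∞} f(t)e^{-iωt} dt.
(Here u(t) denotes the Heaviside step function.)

F(ω) = \frac{7}{i \omega + 10}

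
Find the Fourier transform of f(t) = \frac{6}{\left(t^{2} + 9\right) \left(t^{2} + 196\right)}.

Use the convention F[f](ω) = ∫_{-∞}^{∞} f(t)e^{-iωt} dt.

F(ω) = \frac{\pi \left(14 e^{11 \left|{\omega}\right|} - 3\right) e^{- 14 \left|{\omega}\right|}}{1309}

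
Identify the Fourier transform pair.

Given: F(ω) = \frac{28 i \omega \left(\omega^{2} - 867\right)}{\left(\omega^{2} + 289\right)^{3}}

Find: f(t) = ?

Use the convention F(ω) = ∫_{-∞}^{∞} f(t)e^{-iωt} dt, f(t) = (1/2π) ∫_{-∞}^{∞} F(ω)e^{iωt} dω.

f(t) = 7 t e^{- 17 \left|{t}\right|} \left|{t}\right|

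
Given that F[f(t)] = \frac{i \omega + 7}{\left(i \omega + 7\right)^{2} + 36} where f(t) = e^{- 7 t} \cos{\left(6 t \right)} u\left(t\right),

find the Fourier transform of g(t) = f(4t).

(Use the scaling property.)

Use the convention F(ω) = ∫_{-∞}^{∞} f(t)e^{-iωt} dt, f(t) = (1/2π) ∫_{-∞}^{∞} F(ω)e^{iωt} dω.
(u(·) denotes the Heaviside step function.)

F[g](ω) = \frac{i \omega + 28}{\left(i \omega + 28\right)^{2} + 576}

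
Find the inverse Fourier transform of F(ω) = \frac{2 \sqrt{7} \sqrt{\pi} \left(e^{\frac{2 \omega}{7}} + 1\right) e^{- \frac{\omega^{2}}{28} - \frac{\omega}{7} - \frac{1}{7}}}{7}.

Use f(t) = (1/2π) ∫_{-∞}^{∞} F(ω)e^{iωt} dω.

f(t) = 4 e^{- 7 t^{2}} \cos{\left(2 t \right)}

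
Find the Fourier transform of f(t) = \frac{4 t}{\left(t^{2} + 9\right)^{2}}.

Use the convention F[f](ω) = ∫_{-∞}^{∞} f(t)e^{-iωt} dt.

F(ω) = - \frac{2 i \pi \omega e^{- 3 \left|{\omega}\right|}}{3}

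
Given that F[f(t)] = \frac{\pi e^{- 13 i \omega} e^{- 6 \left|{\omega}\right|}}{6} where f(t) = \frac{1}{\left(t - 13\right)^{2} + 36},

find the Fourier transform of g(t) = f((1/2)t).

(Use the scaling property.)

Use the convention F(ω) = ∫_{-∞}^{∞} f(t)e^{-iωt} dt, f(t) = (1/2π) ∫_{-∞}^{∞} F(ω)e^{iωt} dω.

F[g](ω) = \frac{\pi e^{- 26 i \omega - 12 \left|{\omega}\right|}}{3}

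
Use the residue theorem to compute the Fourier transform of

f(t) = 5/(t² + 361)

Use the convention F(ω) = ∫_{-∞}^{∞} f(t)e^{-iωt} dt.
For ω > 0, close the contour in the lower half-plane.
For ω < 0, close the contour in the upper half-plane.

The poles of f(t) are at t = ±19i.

Let g(z) = f(z)e^{-iωz}; for large |z| the factor e^{-iωz} decays in the lower half-plane when ω > 0 and in the upper half-plane when ω < 0.

Case ω > 0 (lower half-plane, clockwise contour ⇒ F(ω) = -2πi·ΣRes):
  Res_{z = - 19 i} g(z) = \frac{5 i e^{- 19 \omega}}{38}
  F(ω) = -2πi·ΣRes = \frac{5 \pi e^{- 19 \omega}}{19}

Case ω < 0 (upper half-plane, counterclockwise contour ⇒ F(ω) = +2πi·ΣRes):
  Res_{z = 19 i} g(z) = - \frac{5 i e^{19 \omega}}{38}
  F(ω) = 2πi·ΣRes = \frac{5 \pi e^{19 \omega}}{19}

Both cases combine into a single formula in |ω|:

F(ω) = \frac{5 \pi e^{- 19 \left|{\omega}\right|}}{19}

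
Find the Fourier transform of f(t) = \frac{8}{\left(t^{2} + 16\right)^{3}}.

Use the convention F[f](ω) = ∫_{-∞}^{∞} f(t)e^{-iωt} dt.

F(ω) = \frac{\pi \left(16 \omega^{2} + 12 \left|{\omega}\right| + 3\right) e^{- 4 \left|{\omega}\right|}}{1024}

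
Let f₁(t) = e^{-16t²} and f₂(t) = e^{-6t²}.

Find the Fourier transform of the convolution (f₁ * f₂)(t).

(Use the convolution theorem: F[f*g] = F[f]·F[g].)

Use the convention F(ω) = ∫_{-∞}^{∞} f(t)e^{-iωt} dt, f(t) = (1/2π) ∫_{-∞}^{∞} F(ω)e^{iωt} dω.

F[f₁*f₂](ω) = \frac{\sqrt{6} \pi e^{- \frac{11 \omega^{2}}{192}}}{24}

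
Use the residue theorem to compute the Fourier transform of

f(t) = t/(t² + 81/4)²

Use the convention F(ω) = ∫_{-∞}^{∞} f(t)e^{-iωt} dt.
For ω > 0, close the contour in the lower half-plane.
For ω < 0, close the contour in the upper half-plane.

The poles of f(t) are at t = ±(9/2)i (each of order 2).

Let g(z) = f(z)e^{-iωz}; for large |z| the factor e^{-iωz} decays in the lower half-plane when ω > 0 and in the upper half-plane when ω < 0.

Case ω > 0 (lower half-plane, clockwise contour ⇒ F(ω) = -2πi·ΣRes):
  Res_{z = - \frac{9 i}{2}} g(z) = \frac{\omega e^{- \frac{9 \omega}{2}}}{18} (pole of order 2)
  F(ω) = -2πi·ΣRes = - \frac{i \pi \omega e^{- \frac{9 \omega}{2}}}{9}

Case ω < 0 (upper half-plane, counterclockwise contour ⇒ F(ω) = +2πi·ΣRes):
  Res_{z = \frac{9 i}{2}} g(z) = - \frac{\omega e^{\frac{9 \omega}{2}}}{18} (pole of order 2)
  F(ω) = 2πi·ΣRes = - \frac{i \pi \omega e^{\frac{9 \omega}{2}}}{9}

Both cases combine into a single formula in |ω|:

F(ω) = - \frac{i \pi \omega e^{- \frac{9 \left|{\omega}\right|}{2}}}{9}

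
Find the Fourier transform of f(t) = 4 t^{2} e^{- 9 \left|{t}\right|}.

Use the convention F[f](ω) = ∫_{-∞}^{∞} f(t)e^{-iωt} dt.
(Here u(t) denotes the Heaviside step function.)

F(ω) = \frac{432 \left(27 - \omega^{2}\right)}{\left(\omega^{2} + 81\right)^{3}}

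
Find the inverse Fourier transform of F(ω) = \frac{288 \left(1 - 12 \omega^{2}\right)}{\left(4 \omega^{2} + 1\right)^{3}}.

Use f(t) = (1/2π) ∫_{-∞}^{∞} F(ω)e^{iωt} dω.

f(t) = 9 t^{2} e^{- \frac{\left|{t}\right|}{2}}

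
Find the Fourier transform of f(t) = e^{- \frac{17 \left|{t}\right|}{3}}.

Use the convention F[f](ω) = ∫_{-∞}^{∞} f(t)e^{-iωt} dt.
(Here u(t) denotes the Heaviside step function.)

F(ω) = \frac{102}{9 \omega^{2} + 289}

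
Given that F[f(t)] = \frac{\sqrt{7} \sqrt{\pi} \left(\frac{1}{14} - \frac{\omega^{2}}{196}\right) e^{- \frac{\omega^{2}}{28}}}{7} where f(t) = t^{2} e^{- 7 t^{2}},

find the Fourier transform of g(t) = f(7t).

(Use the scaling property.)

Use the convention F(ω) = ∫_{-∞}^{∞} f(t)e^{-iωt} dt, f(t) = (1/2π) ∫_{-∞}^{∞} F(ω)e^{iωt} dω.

F[g](ω) = \frac{\sqrt{7} \sqrt{\pi} \left(686 - \omega^{2}\right) e^{- \frac{\omega^{2}}{1372}}}{470596}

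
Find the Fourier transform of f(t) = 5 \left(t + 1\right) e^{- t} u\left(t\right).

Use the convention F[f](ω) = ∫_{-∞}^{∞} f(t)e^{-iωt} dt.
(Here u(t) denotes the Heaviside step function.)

F(ω) = \frac{5 \left(- i \omega - 2\right)}{\omega^{2} - 2 i \omega - 1}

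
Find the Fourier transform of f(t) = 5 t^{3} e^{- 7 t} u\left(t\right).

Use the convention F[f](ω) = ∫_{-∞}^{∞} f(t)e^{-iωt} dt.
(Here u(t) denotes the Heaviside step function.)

F(ω) = \frac{30}{\left(i \omega + 7\right)^{4}}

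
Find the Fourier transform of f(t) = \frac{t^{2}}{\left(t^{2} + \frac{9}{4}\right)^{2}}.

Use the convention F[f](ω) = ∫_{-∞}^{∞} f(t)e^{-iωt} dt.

F(ω) = \frac{\pi \left(2 - 3 \left|{\omega}\right|\right) e^{- \frac{3 \left|{\omega}\right|}{2}}}{6}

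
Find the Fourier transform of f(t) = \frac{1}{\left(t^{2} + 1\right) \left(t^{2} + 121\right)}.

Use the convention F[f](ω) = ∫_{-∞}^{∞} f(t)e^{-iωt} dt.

F(ω) = \frac{\pi e^{- \left|{\omega}\right|}}{120} - \frac{\pi e^{- 11 \left|{\omega}\right|}}{1320}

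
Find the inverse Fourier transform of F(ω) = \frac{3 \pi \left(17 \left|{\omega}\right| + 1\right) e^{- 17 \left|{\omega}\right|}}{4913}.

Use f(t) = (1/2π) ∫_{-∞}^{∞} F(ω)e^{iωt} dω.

f(t) = \frac{6}{\left(t^{2} + 289\right)^{2}}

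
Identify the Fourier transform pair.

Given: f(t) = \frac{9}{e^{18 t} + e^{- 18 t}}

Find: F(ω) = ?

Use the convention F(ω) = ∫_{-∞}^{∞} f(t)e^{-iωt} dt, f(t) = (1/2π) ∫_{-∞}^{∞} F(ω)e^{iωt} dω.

F(ω) = \frac{\pi}{4 \cosh{\left(\frac{\pi \omega}{36} \right)}}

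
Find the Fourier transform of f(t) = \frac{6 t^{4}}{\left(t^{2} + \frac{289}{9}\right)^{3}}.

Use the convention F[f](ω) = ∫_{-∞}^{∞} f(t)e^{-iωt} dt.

F(ω) = \frac{\pi \left(289 \omega^{2} - 255 \left|{\omega}\right| + 27\right) e^{- \frac{17 \left|{\omega}\right|}{3}}}{68}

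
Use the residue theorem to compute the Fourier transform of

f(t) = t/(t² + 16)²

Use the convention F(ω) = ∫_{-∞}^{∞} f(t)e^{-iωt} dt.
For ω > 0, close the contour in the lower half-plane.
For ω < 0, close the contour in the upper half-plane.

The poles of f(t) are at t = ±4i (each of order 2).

Let g(z) = f(z)e^{-iωz}; for large |z| the factor e^{-iωz} decays in the lower half-plane when ω > 0 and in the upper half-plane when ω < 0.

Case ω > 0 (lower half-plane, clockwise contour ⇒ F(ω) = -2πi·ΣRes):
  Res_{z = - 4 i} g(z) = \frac{\omega e^{- 4 \omega}}{16} (pole of order 2)
  F(ω) = -2πi·ΣRes = - \frac{i \pi \omega e^{- 4 \omega}}{8}

Case ω < 0 (upper half-plane, counterclockwise contour ⇒ F(ω) = +2πi·ΣRes):
  Res_{z = 4 i} g(z) = - \frac{\omega e^{4 \omega}}{16} (pole of order 2)
  F(ω) = 2πi·ΣRes = - \frac{i \pi \omega e^{4 \omega}}{8}

Both cases combine into a single formula in |ω|:

F(ω) = - \frac{i \pi \omega e^{- 4 \left|{\omega}\right|}}{8}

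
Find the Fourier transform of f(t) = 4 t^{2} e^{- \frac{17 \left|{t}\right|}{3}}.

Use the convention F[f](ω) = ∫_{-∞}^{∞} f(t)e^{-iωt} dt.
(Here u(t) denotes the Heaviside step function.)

F(ω) = \frac{7344 \left(289 - 27 \omega^{2}\right)}{\left(9 \omega^{2} + 289\right)^{3}}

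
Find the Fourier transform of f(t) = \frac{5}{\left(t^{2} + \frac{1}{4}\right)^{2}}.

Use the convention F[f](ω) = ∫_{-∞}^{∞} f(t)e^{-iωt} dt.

F(ω) = 10 \pi \left(\left|{\omega}\right| + 2\right) e^{- \frac{\left|{\omega}\right|}{2}}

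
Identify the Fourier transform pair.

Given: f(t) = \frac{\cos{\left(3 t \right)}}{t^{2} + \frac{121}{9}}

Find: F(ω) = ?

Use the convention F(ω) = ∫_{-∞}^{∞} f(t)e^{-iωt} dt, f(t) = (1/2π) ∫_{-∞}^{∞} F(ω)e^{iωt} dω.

F(ω) = \frac{3 \pi e^{- \frac{11 \left|{\omega + 3}\right|}{3}}}{22} + \frac{3 \pi e^{- \frac{11 \left|{\omega - 3}\right|}{3}}}{22}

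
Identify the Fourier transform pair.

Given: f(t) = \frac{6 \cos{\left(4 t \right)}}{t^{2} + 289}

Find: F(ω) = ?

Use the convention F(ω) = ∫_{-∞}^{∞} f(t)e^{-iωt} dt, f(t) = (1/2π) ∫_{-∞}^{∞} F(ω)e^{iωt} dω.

F(ω) = \frac{3 \pi e^{- 17 \left|{\omega + 4}\right|}}{17} + \frac{3 \pi e^{- 17 \left|{\omega - 4}\right|}}{17}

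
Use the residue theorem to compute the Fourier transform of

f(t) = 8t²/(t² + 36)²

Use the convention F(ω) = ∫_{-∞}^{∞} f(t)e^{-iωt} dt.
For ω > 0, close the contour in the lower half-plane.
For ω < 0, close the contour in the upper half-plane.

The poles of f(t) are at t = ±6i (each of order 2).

Let g(z) = f(z)e^{-iωz}; for large |z| the factor e^{-iωz} decays in the lower half-plane when ω > 0 and in the upper half-plane when ω < 0.

Case ω > 0 (lower half-plane, clockwise contour ⇒ F(ω) = -2πi·ΣRes):
  Res_{z = - 6 i} g(z) = \frac{i \left(1 - 6 \omega\right) e^{- 6 \omega}}{3} (pole of order 2)
  F(ω) = -2πi·ΣRes = \frac{2 \pi \left(1 - 6 \omega\right) e^{- 6 \omega}}{3}

Case ω < 0 (upper half-plane, counterclockwise contour ⇒ F(ω) = +2πi·ΣRes):
  Res_{z = 6 i} g(z) = \frac{i \left(- 6 \omega - 1\right) e^{6 \omega}}{3} (pole of order 2)
  F(ω) = 2πi·ΣRes = \frac{2 \pi \left(6 \omega + 1\right) e^{6 \omega}}{3}

Both cases combine into a single formula in |ω|:

F(ω) = \frac{2 \pi \left(1 - 6 \left|{\omega}\right|\right) e^{- 6 \left|{\omega}\right|}}{3}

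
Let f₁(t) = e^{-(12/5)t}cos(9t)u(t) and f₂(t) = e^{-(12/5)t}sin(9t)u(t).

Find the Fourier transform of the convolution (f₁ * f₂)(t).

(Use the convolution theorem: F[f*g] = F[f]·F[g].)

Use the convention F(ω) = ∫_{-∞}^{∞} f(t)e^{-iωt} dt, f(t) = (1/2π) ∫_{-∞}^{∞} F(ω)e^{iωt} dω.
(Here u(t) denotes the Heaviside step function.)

F[f₁*f₂](ω) = \frac{1125 \left(5 i \omega + 12\right)}{\left(\left(5 i \omega + 12\right)^{2} + 2025\right)^{2}}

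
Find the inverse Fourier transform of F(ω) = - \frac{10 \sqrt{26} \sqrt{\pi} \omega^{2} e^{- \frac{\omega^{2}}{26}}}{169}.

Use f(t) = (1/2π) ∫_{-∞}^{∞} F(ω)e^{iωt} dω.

f(t) = 5 \left(26 t^{2} - 2\right) e^{- \frac{13 t^{2}}{2}}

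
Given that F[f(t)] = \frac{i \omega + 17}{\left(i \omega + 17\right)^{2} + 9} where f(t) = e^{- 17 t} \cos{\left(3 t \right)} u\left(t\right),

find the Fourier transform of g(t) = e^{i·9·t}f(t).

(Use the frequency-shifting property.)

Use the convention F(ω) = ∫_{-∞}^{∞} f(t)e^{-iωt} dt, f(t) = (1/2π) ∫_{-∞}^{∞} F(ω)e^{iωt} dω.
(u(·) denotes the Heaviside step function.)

F[g](ω) = \frac{i \left(\omega - 9\right) + 17}{\left(i \left(\omega - 9\right) + 17\right)^{2} + 9}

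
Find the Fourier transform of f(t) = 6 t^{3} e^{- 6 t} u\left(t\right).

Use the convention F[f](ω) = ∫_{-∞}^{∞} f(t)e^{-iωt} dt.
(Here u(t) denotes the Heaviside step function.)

F(ω) = \frac{36}{\left(i \omega + 6\right)^{4}}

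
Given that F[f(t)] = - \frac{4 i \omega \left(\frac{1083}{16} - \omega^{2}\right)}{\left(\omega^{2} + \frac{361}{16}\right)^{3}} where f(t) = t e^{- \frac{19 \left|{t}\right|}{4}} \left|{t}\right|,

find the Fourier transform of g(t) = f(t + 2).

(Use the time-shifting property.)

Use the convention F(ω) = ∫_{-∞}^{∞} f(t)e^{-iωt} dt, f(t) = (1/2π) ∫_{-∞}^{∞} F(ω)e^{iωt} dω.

F[g](ω) = \frac{1024 i \omega \left(16 \omega^{2} - 1083\right) e^{2 i \omega}}{\left(16 \omega^{2} + 361\right)^{3}}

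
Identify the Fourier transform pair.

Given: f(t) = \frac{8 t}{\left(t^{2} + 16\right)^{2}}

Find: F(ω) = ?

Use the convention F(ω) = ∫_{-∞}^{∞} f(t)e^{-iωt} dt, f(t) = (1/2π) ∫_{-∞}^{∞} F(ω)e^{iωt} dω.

F(ω) = - i \pi \omega e^{- 4 \left|{\omega}\right|}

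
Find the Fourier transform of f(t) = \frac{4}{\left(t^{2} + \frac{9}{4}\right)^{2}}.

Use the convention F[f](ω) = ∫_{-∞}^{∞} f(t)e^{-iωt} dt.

F(ω) = \frac{8 \pi \left(3 \left|{\omega}\right| + 2\right) e^{- \frac{3 \left|{\omega}\right|}{2}}}{27}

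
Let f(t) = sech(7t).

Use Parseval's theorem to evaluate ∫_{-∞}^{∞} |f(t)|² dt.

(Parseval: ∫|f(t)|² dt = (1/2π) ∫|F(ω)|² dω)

∫|f(t)|² dt = \frac{2}{7}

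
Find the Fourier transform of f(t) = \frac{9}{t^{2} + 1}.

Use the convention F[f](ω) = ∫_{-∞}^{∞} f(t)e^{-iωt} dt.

F(ω) = 9 \pi e^{- \left|{\omega}\right|}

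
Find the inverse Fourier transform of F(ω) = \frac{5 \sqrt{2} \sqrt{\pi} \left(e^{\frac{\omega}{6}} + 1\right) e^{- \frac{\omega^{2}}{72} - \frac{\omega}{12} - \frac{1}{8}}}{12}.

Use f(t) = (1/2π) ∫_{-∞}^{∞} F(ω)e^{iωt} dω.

f(t) = 5 e^{- 18 t^{2}} \cos{\left(3 t \right)}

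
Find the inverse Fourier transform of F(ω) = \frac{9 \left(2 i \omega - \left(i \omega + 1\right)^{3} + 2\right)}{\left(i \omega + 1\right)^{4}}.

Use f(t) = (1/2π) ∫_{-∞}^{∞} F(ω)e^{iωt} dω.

f(t) = 9 \left(t^{2} - 1\right) e^{- t} u\left(t\right)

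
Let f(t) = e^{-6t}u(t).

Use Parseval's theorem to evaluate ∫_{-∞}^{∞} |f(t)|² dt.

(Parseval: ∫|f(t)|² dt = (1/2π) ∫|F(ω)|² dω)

∫|f(t)|² dt = \frac{1}{12}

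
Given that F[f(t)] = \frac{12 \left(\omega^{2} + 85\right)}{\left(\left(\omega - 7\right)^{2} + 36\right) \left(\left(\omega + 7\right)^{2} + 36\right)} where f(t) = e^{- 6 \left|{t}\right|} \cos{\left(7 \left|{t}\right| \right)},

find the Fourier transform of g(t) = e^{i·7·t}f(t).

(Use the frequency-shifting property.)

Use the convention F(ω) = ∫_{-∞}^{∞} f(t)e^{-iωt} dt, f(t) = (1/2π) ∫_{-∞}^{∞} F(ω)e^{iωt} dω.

F[g](ω) = \frac{12 \left(\left(\omega - 7\right)^{2} + 85\right)}{\left(\omega^{2} + 36\right) \left(\left(\omega - 14\right)^{2} + 36\right)}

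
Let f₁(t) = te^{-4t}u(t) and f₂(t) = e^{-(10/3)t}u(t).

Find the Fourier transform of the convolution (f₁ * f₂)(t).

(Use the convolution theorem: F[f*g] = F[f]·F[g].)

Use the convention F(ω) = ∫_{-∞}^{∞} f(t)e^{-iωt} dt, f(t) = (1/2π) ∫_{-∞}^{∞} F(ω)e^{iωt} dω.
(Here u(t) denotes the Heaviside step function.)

F[f₁*f₂](ω) = \frac{3}{\left(i \omega + 4\right)^{2} \left(3 i \omega + 10\right)}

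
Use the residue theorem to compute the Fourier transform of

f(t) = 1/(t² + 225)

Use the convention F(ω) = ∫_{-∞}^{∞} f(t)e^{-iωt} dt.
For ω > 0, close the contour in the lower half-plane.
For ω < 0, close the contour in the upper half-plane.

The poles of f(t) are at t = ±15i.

Let g(z) = f(z)e^{-iωz}; for large |z| the factor e^{-iωz} decays in the lower half-plane when ω > 0 and in the upper half-plane when ω < 0.

Case ω > 0 (lower half-plane, clockwise contour ⇒ F(ω) = -2πi·ΣRes):
  Res_{z = - 15 i} g(z) = \frac{i e^{- 15 \omega}}{30}
  F(ω) = -2πi·ΣRes = \frac{\pi e^{- 15 \omega}}{15}

Case ω < 0 (upper half-plane, counterclockwise contour ⇒ F(ω) = +2πi·ΣRes):
  Res_{z = 15 i} g(z) = - \frac{i e^{15 \omega}}{30}
  F(ω) = 2πi·ΣRes = \frac{\pi e^{15 \omega}}{15}

Both cases combine into a single formula in |ω|:

F(ω) = \frac{\pi e^{- 15 \left|{\omega}\right|}}{15}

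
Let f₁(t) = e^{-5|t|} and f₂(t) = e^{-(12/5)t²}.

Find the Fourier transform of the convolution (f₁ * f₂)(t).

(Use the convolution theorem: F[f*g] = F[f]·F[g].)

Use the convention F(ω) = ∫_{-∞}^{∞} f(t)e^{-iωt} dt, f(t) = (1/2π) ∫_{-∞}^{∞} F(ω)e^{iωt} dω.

F[f₁*f₂](ω) = \frac{5 \sqrt{15} \sqrt{\pi} e^{- \frac{5 \omega^{2}}{48}}}{3 \left(\omega^{2} + 25\right)}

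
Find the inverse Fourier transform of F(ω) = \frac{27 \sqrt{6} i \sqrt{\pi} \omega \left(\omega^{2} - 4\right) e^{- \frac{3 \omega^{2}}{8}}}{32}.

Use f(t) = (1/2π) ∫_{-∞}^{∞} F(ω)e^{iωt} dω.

f(t) = 4 t^{3} e^{- \frac{2 t^{2}}{3}}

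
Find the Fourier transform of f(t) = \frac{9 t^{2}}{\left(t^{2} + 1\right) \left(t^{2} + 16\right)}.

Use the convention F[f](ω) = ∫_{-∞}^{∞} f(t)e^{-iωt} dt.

F(ω) = \frac{3 \pi \left(4 - e^{3 \left|{\omega}\right|}\right) e^{- 4 \left|{\omega}\right|}}{5}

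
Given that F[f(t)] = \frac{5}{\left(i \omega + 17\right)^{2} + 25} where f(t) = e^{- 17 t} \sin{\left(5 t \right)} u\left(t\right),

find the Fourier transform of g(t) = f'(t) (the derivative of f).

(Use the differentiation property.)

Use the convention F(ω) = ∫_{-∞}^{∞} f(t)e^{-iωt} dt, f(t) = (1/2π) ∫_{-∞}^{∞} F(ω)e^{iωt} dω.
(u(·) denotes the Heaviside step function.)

F[g](ω) = \frac{5 i \omega}{\left(i \omega + 17\right)^{2} + 25}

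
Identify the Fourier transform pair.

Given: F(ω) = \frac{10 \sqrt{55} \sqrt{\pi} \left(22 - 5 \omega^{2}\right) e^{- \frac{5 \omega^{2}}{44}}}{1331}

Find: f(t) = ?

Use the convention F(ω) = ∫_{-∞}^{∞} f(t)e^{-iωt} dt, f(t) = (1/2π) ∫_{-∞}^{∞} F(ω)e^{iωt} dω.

f(t) = 8 t^{2} e^{- \frac{11 t^{2}}{5}}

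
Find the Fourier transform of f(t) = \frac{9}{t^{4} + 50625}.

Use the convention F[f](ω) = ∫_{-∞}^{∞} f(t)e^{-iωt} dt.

F(ω) = \frac{\pi e^{- \frac{15 \sqrt{2} \left|{\omega}\right|}{2}} \sin{\left(\frac{15 \sqrt{2} \left|{\omega}\right|}{2} + \frac{\pi}{4} \right)}}{375}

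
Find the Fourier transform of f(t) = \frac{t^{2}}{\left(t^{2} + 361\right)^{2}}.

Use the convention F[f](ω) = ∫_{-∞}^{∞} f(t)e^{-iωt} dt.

F(ω) = \frac{\pi \left(1 - 19 \left|{\omega}\right|\right) e^{- 19 \left|{\omega}\right|}}{38}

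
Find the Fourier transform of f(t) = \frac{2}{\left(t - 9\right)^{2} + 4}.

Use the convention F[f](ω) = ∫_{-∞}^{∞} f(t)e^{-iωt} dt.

F(ω) = \pi e^{- 9 i \omega - 2 \left|{\omega}\right|}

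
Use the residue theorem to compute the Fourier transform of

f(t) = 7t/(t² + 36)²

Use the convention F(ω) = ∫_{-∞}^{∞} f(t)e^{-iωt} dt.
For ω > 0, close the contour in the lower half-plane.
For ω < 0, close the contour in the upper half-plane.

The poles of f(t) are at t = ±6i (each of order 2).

Let g(z) = f(z)e^{-iωz}; for large |z| the factor e^{-iωz} decays in the lower half-plane when ω > 0 and in the upper half-plane when ω < 0.

Case ω > 0 (lower half-plane, clockwise contour ⇒ F(ω) = -2πi·ΣRes):
  Res_{z = - 6 i} g(z) = \frac{7 \omega e^{- 6 \omega}}{24} (pole of order 2)
  F(ω) = -2πi·ΣRes = - \frac{7 i \pi \omega e^{- 6 \omega}}{12}

Case ω < 0 (upper half-plane, counterclockwise contour ⇒ F(ω) = +2πi·ΣRes):
  Res_{z = 6 i} g(z) = - \frac{7 \omega e^{6 \omega}}{24} (pole of order 2)
  F(ω) = 2πi·ΣRes = - \frac{7 i \pi \omega e^{6 \omega}}{12}

Both cases combine into a single formula in |ω|:

F(ω) = - \frac{7 i \pi \omega e^{- 6 \left|{\omega}\right|}}{12}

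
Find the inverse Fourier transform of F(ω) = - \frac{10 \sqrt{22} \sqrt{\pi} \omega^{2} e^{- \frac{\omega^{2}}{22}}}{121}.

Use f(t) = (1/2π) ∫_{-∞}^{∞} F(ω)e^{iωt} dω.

f(t) = 5 \left(22 t^{2} - 2\right) e^{- \frac{11 t^{2}}{2}}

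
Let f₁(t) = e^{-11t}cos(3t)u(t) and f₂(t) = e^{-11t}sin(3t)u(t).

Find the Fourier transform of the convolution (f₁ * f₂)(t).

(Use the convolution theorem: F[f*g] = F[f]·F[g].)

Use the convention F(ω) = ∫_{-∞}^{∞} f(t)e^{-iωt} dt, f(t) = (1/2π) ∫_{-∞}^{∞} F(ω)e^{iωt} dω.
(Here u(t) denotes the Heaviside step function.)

F[f₁*f₂](ω) = \frac{3 \left(i \omega + 11\right)}{\left(\left(i \omega + 11\right)^{2} + 9\right)^{2}}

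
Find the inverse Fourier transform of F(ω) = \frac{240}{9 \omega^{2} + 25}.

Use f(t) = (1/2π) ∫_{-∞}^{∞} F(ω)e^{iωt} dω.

f(t) = 8 e^{- \frac{5 \left|{t}\right|}{3}}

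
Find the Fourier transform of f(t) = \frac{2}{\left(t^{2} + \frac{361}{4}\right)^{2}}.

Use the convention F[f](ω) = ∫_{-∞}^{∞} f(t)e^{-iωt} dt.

F(ω) = \frac{4 \pi \left(19 \left|{\omega}\right| + 2\right) e^{- \frac{19 \left|{\omega}\right|}{2}}}{6859}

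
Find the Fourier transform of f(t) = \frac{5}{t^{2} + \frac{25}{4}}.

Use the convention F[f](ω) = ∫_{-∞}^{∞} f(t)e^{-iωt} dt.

F(ω) = 2 \pi e^{- \frac{5 \left|{\omega}\right|}{2}}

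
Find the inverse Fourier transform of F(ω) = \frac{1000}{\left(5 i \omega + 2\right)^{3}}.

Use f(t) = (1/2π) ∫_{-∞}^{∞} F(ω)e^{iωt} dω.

f(t) = 4 t^{2} e^{- \frac{2 t}{5}} u\left(t\right)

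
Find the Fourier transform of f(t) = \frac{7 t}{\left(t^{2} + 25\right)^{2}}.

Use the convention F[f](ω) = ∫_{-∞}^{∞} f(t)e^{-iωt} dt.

F(ω) = - \frac{7 i \pi \omega e^{- 5 \left|{\omega}\right|}}{10}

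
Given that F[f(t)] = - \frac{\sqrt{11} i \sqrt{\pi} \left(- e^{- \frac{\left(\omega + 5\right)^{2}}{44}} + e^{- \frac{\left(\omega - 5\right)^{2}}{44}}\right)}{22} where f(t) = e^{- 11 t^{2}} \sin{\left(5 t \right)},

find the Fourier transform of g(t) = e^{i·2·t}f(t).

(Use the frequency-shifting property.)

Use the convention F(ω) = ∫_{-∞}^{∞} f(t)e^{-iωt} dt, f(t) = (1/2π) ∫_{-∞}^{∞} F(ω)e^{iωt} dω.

F[g](ω) = \frac{\sqrt{11} i \sqrt{\pi} \left(- e^{\frac{5 \omega}{11}} + e^{\frac{10}{11}}\right) e^{- \frac{\omega^{2}}{44} - \frac{3 \omega}{22} - \frac{49}{44}}}{22}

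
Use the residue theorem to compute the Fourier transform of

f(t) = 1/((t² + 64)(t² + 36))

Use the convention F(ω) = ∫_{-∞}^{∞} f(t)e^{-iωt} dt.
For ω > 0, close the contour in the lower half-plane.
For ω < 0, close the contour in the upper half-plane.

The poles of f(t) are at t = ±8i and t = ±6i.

Let g(z) = f(z)e^{-iωz}; for large |z| the factor e^{-iωz} decays in the lower half-plane when ω > 0 and in the upper half-plane when ω < 0.

Case ω > 0 (lower half-plane, clockwise contour ⇒ F(ω) = -2πi·ΣRes):
  Res_{z = - 8 i} g(z) = - \frac{i e^{- 8 \omega}}{448}
  Res_{z = - 6 i} g(z) = \frac{i e^{- 6 \omega}}{336}
  F(ω) = -2πi·ΣRes = \frac{\pi \left(4 e^{2 \omega} - 3\right) e^{- 8 \omega}}{672}

Case ω < 0 (upper half-plane, counterclockwise contour ⇒ F(ω) = +2πi·ΣRes):
  Res_{z = 8 i} g(z) = \frac{i e^{8 \omega}}{448}
  Res_{z = 6 i} g(z) = - \frac{i e^{6 \omega}}{336}
  F(ω) = 2πi·ΣRes = \frac{\pi \left(4 - 3 e^{2 \omega}\right) e^{6 \omega}}{672}

Both cases combine into a single formula in |ω|:

F(ω) = \frac{\pi \left(4 e^{2 \left|{\omega}\right|} - 3\right) e^{- 8 \left|{\omega}\right|}}{672}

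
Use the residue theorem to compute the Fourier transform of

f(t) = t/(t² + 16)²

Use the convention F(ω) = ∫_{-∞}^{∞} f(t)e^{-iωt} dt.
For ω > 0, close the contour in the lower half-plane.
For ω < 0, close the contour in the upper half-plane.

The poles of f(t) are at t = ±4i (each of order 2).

Let g(z) = f(z)e^{-iωz}; for large |z| the factor e^{-iωz} decays in the lower half-plane when ω > 0 and in the upper half-plane when ω < 0.

Case ω > 0 (lower half-plane, clockwise contour ⇒ F(ω) = -2πi·ΣRes):
  Res_{z = - 4 i} g(z) = \frac{\omega e^{- 4 \omega}}{16} (pole of order 2)
  F(ω) = -2πi·ΣRes = - \frac{i \pi \omega e^{- 4 \omega}}{8}

Case ω < 0 (upper half-plane, counterclockwise contour ⇒ F(ω) = +2πi·ΣRes):
  Res_{z = 4 i} g(z) = - \frac{\omega e^{4 \omega}}{16} (pole of order 2)
  F(ω) = 2πi·ΣRes = - \frac{i \pi \omega e^{4 \omega}}{8}

Both cases combine into a single formula in |ω|:

F(ω) = - \frac{i \pi \omega e^{- 4 \left|{\omega}\right|}}{8}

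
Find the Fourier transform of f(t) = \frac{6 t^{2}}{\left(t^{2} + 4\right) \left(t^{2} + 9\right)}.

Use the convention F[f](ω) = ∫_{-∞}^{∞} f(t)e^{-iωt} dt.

F(ω) = \frac{6 \pi \left(3 - 2 e^{\left|{\omega}\right|}\right) e^{- 3 \left|{\omega}\right|}}{5}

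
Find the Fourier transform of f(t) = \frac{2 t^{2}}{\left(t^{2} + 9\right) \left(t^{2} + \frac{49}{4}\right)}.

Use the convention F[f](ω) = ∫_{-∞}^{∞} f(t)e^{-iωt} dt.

F(ω) = - \frac{24 \pi e^{- 3 \left|{\omega}\right|}}{13} + \frac{28 \pi e^{- \frac{7 \left|{\omega}\right|}{2}}}{13}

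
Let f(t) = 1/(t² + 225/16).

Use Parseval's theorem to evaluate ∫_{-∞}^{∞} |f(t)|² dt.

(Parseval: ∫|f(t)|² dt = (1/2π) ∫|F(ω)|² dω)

∫|f(t)|² dt = \frac{32 \pi}{3375}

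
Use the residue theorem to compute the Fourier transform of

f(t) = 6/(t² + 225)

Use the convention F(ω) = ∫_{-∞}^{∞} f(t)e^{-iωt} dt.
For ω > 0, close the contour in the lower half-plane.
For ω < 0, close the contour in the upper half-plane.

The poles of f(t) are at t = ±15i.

Let g(z) = f(z)e^{-iωz}; for large |z| the factor e^{-iωz} decays in the lower half-plane when ω > 0 and in the upper half-plane when ω < 0.

Case ω > 0 (lower half-plane, clockwise contour ⇒ F(ω) = -2πi·ΣRes):
  Res_{z = - 15 i} g(z) = \frac{i e^{- 15 \omega}}{5}
  F(ω) = -2πi·ΣRes = \frac{2 \pi e^{- 15 \omega}}{5}

Case ω < 0 (upper half-plane, counterclockwise contour ⇒ F(ω) = +2πi·ΣRes):
  Res_{z = 15 i} g(z) = - \frac{i e^{15 \omega}}{5}
  F(ω) = 2πi·ΣRes = \frac{2 \pi e^{15 \omega}}{5}

Both cases combine into a single formula in |ω|:

F(ω) = \frac{2 \pi e^{- 15 \left|{\omega}\right|}}{5}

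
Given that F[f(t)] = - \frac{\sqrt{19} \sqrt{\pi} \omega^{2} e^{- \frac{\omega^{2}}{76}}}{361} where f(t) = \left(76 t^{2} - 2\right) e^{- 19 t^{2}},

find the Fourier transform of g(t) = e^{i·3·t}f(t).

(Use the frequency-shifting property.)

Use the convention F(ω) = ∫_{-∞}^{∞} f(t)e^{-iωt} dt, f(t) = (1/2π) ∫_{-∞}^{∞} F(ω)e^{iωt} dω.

F[g](ω) = - \frac{\sqrt{19} \sqrt{\pi} \left(\omega - 3\right)^{2} e^{- \frac{\left(\omega - 3\right)^{2}}{76}}}{361}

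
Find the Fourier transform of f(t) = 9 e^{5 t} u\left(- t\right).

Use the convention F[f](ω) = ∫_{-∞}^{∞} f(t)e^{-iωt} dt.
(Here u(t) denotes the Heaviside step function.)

F(ω) = - \frac{9}{i \omega - 5}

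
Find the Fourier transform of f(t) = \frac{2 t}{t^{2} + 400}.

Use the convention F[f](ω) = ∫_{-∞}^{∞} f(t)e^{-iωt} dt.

F(ω) = - 2 i \pi e^{- 20 \left|{\omega}\right|} \operatorname{sign}{\left(\omega \right)}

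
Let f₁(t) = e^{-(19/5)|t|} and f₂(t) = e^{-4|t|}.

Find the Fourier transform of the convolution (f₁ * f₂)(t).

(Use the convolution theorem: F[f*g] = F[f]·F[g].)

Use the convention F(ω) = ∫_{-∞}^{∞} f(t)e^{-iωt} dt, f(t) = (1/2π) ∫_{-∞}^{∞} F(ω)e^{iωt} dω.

F[f₁*f₂](ω) = \frac{1520}{\left(\omega^{2} + 16\right) \left(25 \omega^{2} + 361\right)}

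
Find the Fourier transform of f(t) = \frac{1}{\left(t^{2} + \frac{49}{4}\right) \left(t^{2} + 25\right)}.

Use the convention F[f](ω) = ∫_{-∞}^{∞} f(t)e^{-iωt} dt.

F(ω) = - \frac{4 \pi e^{- 5 \left|{\omega}\right|}}{255} + \frac{8 \pi e^{- \frac{7 \left|{\omega}\right|}{2}}}{357}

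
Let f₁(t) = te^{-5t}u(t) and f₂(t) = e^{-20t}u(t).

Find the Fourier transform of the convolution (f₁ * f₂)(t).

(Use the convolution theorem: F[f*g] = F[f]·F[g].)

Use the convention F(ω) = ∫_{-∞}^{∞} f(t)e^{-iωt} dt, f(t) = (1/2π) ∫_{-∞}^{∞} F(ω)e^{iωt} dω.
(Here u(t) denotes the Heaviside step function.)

F[f₁*f₂](ω) = \frac{1}{\left(i \omega + 5\right)^{2} \left(i \omega + 20\right)}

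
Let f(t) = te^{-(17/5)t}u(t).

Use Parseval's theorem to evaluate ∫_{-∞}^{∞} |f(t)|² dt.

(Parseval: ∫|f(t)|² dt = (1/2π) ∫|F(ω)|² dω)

∫|f(t)|² dt = \frac{125}{19652}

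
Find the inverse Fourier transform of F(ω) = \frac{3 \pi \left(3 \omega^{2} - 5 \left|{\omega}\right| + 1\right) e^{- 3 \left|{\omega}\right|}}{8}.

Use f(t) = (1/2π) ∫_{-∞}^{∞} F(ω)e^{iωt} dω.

f(t) = \frac{3 t^{4}}{\left(t^{2} + 9\right)^{3}}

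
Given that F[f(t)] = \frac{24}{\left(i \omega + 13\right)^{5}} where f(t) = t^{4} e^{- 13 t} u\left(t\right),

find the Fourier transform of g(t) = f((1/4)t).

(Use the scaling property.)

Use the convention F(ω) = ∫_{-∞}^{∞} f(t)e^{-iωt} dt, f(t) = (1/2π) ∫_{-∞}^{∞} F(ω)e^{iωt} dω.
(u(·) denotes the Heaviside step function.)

F[g](ω) = \frac{96}{\left(4 i \omega + 13\right)^{5}}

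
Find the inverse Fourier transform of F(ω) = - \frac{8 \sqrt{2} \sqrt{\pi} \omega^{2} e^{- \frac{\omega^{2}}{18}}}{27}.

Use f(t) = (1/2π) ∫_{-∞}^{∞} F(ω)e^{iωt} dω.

f(t) = 4 \left(18 t^{2} - 2\right) e^{- \frac{9 t^{2}}{2}}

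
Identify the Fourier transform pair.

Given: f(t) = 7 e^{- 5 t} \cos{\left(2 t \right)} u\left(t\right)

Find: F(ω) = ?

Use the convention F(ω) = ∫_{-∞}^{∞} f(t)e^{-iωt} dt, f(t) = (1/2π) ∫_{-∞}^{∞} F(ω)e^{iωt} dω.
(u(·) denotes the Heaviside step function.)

F(ω) = \frac{7 \left(i \omega + 5\right)}{\left(i \omega + 5\right)^{2} + 4}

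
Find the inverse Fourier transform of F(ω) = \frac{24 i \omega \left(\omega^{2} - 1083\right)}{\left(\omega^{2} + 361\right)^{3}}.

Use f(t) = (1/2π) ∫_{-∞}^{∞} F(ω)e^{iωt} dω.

f(t) = 6 t e^{- 19 \left|{t}\right|} \left|{t}\right|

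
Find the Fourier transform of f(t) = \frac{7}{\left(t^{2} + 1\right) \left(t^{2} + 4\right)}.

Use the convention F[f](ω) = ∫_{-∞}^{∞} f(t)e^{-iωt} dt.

F(ω) = \frac{7 \pi \left(2 e^{\left|{\omega}\right|} - 1\right) e^{- 2 \left|{\omega}\right|}}{6}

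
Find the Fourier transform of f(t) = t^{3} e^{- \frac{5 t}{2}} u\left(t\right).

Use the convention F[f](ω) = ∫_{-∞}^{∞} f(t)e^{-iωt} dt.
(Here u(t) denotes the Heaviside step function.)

F(ω) = \frac{96}{\left(2 i \omega + 5\right)^{4}}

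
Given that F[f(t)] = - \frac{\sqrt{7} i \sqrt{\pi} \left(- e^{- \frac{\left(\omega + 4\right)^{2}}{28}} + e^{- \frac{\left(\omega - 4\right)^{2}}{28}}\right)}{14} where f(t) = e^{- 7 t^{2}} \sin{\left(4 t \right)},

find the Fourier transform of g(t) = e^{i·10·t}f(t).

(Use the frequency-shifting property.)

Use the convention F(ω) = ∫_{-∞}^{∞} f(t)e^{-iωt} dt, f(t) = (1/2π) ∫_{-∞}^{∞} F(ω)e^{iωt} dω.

F[g](ω) = \frac{\sqrt{7} i \sqrt{\pi} \left(e^{\frac{3 \omega}{7} + 7} - e^{\omega + \frac{9}{7}}\right) e^{- \frac{\omega^{2}}{28} - \frac{58}{7}}}{14}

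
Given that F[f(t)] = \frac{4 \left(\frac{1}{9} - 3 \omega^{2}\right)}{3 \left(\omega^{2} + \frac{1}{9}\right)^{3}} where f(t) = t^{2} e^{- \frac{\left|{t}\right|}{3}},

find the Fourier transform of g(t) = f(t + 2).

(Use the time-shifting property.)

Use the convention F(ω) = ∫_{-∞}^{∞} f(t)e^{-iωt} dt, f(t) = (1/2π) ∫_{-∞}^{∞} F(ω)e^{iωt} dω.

F[g](ω) = \frac{\left(108 - 2916 \omega^{2}\right) e^{2 i \omega}}{\left(9 \omega^{2} + 1\right)^{3}}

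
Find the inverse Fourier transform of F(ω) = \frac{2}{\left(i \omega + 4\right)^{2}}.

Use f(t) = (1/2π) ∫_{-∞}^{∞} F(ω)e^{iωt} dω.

f(t) = 2 t e^{- 4 t} u\left(t\right)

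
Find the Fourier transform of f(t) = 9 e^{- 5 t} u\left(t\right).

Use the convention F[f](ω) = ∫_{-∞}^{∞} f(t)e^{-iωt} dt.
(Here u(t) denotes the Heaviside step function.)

F(ω) = \frac{9}{i \omega + 5}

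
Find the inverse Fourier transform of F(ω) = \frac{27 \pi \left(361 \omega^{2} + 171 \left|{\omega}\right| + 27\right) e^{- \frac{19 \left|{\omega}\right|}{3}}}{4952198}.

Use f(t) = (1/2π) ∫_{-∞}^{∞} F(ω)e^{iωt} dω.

f(t) = \frac{4}{\left(t^{2} + \frac{361}{9}\right)^{3}}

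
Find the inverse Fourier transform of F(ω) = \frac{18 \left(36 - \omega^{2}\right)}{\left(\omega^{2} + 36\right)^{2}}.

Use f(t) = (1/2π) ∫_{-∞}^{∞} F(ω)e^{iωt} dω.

f(t) = 9 e^{- 6 \left|{t}\right|} \left|{t}\right|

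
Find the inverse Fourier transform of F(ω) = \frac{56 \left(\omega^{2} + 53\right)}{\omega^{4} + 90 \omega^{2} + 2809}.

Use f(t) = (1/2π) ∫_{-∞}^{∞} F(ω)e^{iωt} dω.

f(t) = 4 e^{- 7 \left|{t}\right|} \cos{\left(2 \left|{t}\right| \right)}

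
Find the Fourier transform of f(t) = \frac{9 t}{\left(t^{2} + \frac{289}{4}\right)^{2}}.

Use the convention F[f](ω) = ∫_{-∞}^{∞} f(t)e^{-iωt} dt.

F(ω) = - \frac{9 i \pi \omega e^{- \frac{17 \left|{\omega}\right|}{2}}}{17}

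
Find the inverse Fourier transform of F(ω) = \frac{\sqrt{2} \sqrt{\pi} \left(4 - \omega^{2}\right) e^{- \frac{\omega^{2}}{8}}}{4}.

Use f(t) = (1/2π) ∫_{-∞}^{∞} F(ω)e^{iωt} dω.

f(t) = 8 t^{2} e^{- 2 t^{2}}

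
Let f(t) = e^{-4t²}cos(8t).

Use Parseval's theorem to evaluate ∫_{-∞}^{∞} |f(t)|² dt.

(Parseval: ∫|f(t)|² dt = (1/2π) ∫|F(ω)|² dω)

∫|f(t)|² dt = \frac{\sqrt{2} \sqrt{\pi} \left(1 + e^{8}\right)}{8 e^{8}}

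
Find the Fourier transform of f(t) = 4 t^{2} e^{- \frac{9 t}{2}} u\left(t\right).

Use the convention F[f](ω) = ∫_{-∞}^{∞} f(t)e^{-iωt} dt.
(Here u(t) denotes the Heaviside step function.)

F(ω) = \frac{64}{\left(2 i \omega + 9\right)^{3}}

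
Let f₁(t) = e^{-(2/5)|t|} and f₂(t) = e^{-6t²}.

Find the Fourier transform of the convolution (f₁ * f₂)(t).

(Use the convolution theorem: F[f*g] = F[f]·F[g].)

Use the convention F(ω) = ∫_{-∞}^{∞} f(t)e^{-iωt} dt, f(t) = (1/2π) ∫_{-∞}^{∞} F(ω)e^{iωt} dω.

F[f₁*f₂](ω) = \frac{10 \sqrt{6} \sqrt{\pi} e^{- \frac{\omega^{2}}{24}}}{3 \left(25 \omega^{2} + 4\right)}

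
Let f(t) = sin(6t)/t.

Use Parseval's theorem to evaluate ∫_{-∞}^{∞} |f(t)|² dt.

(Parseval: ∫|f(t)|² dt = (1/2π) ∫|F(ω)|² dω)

∫|f(t)|² dt = 6 \pi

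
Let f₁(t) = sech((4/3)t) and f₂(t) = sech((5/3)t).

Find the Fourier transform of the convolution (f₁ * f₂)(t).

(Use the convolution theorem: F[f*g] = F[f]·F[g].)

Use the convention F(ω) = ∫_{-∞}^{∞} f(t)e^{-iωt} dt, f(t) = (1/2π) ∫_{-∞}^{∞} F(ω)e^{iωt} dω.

F[f₁*f₂](ω) = \frac{9 \pi^{2}}{20 \cosh{\left(\frac{3 \pi \omega}{10} \right)} \cosh{\left(\frac{3 \pi \omega}{8} \right)}}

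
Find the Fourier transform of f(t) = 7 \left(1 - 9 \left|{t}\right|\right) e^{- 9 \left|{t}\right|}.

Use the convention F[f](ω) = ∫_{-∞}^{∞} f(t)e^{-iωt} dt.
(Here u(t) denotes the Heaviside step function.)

F(ω) = \frac{252 \omega^{2}}{\left(\omega^{2} + 81\right)^{2}}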